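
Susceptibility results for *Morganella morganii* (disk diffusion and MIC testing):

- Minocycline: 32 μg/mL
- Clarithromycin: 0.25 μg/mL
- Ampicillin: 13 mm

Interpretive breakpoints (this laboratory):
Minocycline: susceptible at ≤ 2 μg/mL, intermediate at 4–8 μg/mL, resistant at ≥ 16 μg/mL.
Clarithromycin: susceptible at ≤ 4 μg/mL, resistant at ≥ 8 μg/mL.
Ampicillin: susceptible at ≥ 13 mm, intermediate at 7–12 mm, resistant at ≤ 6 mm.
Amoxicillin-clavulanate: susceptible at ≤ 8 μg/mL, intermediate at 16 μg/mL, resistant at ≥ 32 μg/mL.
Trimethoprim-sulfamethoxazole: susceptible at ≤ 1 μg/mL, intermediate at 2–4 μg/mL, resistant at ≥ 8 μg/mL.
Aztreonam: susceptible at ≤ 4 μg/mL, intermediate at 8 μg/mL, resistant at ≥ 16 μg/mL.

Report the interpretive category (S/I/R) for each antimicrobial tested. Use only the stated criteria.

Minocycline: 32 μg/mL is ≥ 16 μg/mL ⇒ Resistant
Clarithromycin 0.25 μg/mL: ≤ 4 μg/mL → susceptible
Ampicillin 13 mm: ≥ 13 mm ⇒ Susceptible

R, S, S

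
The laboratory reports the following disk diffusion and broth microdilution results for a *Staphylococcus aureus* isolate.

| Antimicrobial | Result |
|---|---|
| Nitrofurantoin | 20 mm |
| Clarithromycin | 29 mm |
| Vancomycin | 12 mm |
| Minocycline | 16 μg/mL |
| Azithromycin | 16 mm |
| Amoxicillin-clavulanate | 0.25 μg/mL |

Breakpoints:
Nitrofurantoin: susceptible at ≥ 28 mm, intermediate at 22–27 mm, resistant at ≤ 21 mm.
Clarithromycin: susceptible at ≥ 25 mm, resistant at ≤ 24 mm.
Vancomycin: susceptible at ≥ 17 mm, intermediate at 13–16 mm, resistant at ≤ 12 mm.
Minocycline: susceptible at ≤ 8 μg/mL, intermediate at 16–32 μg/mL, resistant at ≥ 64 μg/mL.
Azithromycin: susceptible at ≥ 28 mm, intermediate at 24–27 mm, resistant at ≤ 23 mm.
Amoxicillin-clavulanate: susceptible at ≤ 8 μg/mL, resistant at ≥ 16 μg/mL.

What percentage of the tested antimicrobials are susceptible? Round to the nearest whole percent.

33%

Nitrofurantoin (20 mm) ≤ 21 mm → resistant
Clarithromycin 29 mm: ≥ 25 mm ⇒ Susceptible
Vancomycin 12 mm: ≤ 12 mm → R
Minocycline 16 μg/mL: in 16–32 μg/mL ⇒ Intermediate
Azithromycin 16 mm: ≤ 23 mm — R
Amoxicillin-clavulanate 0.25 μg/mL: ≤ 8 μg/mL — S
Susceptible: 2/6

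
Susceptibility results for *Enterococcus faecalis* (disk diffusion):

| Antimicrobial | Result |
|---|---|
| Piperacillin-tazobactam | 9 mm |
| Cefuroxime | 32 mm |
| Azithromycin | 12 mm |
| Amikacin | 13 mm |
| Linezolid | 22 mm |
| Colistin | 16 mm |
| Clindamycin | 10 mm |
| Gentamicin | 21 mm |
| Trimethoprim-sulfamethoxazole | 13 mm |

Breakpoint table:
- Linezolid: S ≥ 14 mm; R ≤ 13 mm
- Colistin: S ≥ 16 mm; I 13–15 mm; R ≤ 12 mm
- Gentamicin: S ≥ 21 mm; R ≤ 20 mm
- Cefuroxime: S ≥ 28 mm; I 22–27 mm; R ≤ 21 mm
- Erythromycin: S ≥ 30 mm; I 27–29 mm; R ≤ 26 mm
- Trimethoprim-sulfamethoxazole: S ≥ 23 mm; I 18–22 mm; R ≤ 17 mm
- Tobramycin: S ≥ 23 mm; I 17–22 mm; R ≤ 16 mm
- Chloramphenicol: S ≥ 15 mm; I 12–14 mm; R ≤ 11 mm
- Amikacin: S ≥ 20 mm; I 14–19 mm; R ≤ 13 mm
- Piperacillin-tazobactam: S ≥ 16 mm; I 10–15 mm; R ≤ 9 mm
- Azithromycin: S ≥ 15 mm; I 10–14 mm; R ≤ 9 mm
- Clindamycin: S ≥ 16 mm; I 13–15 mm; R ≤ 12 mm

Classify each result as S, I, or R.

Piperacillin-tazobactam 9 mm: ≤ 9 mm ⇒ R
Cefuroxime: 32 mm is ≥ 28 mm — S
Azithromycin: 12 mm is in 10–14 mm → intermediate
Amikacin (13 mm) ≤ 13 mm → Resistant
Linezolid (22 mm) ≥ 14 mm ⇒ Susceptible
Colistin (16 mm) ≥ 16 mm → S
Clindamycin 10 mm: ≤ 12 mm — resistant
Gentamicin: 21 mm is ≥ 21 mm → susceptible
Trimethoprim-sulfamethoxazole: 13 mm is ≤ 17 mm — R

R, S, I, R, S, S, R, S, R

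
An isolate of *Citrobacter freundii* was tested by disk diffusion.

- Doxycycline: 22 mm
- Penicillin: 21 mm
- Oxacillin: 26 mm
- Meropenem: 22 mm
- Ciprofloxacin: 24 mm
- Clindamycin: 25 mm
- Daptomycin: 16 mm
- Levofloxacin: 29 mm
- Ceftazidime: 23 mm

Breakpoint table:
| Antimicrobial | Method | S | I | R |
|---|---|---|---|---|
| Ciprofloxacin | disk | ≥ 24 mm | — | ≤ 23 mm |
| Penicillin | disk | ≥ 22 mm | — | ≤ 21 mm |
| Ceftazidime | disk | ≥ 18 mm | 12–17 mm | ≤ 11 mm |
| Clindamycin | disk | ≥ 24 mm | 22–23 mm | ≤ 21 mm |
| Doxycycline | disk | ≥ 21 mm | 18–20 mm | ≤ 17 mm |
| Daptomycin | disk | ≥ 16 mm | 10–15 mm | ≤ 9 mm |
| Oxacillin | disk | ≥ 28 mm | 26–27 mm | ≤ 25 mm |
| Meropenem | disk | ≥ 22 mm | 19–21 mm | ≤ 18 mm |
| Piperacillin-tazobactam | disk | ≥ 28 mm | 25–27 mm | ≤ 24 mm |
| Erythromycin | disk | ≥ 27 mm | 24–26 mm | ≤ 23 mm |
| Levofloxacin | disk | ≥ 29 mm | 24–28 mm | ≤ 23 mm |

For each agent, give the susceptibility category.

S, R, I, S, S, S, S, S, S

Doxycycline: 22 mm is ≥ 21 mm ⇒ Susceptible
Penicillin (21 mm) ≤ 21 mm → Resistant
Oxacillin: 26 mm is in 26–27 mm — Intermediate
Meropenem: 22 mm is ≥ 22 mm ⇒ Susceptible
Ciprofloxacin 24 mm: ≥ 24 mm → S
Clindamycin (25 mm) ≥ 24 mm — Susceptible
Daptomycin (16 mm) ≥ 16 mm → Susceptible
Levofloxacin: 29 mm is ≥ 29 mm — Susceptible
Ceftazidime: 23 mm is ≥ 18 mm ⇒ S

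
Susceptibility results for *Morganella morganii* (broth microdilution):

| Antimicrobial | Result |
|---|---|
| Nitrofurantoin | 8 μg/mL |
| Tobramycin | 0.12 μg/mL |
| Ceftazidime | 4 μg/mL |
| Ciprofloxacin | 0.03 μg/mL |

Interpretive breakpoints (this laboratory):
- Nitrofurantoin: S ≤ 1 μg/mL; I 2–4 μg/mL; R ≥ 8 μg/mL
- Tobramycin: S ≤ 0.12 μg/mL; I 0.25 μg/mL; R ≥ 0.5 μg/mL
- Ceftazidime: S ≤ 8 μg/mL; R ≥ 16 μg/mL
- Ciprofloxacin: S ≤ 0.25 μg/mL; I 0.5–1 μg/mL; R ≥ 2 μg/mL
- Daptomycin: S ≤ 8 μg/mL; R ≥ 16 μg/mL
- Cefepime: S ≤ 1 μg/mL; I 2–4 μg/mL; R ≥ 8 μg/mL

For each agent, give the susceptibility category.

R, S, S, S

Nitrofurantoin (8 μg/mL) ≥ 8 μg/mL ⇒ R
Tobramycin: 0.12 μg/mL is ≤ 0.12 μg/mL ⇒ S
Ceftazidime (4 μg/mL) ≤ 8 μg/mL → Susceptible
Ciprofloxacin (0.03 μg/mL) ≤ 0.25 μg/mL → susceptible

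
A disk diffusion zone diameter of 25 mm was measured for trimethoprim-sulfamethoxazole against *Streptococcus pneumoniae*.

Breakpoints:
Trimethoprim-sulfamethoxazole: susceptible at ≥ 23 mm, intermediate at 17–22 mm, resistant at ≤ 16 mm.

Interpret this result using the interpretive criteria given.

Trimethoprim-sulfamethoxazole 25 mm: ≥ 23 mm — Susceptible

Susceptible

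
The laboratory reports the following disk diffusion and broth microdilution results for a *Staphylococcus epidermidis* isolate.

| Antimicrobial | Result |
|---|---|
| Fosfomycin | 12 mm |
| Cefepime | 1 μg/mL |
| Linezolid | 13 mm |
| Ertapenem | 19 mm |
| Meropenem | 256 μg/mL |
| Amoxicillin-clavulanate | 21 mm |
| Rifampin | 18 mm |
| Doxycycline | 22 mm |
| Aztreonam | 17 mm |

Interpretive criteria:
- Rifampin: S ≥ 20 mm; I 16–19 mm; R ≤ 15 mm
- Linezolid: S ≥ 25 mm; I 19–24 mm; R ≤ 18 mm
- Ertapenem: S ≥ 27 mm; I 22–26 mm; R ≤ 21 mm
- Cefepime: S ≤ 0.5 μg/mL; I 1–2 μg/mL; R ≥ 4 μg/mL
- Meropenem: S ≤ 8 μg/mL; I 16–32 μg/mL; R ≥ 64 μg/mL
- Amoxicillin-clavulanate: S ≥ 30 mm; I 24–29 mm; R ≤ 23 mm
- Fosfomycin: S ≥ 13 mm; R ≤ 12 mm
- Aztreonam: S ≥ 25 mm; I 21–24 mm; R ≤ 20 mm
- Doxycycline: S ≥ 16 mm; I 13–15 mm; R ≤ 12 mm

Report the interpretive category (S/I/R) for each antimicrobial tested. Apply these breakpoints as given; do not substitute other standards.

R, I, R, R, R, R, I, S, R

Fosfomycin 12 mm: ≤ 12 mm — R
Cefepime (1 μg/mL) in 1–2 μg/mL → Intermediate
Linezolid (13 mm) ≤ 18 mm — resistant
Ertapenem: 19 mm is ≤ 21 mm → R
Meropenem 256 μg/mL: ≥ 64 μg/mL → resistant
Amoxicillin-clavulanate 21 mm: ≤ 23 mm — resistant
Rifampin (18 mm) in 16–19 mm ⇒ intermediate
Doxycycline 22 mm: ≥ 16 mm — Susceptible
Aztreonam: 17 mm is ≤ 20 mm → R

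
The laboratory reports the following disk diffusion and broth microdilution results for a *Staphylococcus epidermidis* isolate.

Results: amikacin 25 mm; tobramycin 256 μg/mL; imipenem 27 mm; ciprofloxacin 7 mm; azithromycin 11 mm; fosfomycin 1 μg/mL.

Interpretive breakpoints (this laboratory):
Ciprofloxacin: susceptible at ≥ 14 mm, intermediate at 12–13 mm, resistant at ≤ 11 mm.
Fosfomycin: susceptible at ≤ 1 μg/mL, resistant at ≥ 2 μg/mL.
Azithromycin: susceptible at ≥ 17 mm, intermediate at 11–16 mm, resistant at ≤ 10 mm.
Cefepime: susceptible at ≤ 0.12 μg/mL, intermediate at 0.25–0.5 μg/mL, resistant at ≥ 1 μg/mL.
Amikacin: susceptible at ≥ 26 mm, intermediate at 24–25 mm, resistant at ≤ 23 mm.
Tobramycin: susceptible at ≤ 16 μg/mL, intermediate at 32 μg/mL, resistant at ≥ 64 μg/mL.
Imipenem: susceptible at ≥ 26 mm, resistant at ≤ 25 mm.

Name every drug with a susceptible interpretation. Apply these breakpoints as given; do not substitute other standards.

Amikacin (25 mm) in 24–25 mm — I
Tobramycin (256 μg/mL) ≥ 64 μg/mL — Resistant
Imipenem: 27 mm is ≥ 26 mm — Susceptible
Ciprofloxacin 7 mm: ≤ 11 mm — R
Azithromycin: 11 mm is in 11–16 mm — I
Fosfomycin (1 μg/mL) ≤ 1 μg/mL → susceptible

imipenem, fosfomycin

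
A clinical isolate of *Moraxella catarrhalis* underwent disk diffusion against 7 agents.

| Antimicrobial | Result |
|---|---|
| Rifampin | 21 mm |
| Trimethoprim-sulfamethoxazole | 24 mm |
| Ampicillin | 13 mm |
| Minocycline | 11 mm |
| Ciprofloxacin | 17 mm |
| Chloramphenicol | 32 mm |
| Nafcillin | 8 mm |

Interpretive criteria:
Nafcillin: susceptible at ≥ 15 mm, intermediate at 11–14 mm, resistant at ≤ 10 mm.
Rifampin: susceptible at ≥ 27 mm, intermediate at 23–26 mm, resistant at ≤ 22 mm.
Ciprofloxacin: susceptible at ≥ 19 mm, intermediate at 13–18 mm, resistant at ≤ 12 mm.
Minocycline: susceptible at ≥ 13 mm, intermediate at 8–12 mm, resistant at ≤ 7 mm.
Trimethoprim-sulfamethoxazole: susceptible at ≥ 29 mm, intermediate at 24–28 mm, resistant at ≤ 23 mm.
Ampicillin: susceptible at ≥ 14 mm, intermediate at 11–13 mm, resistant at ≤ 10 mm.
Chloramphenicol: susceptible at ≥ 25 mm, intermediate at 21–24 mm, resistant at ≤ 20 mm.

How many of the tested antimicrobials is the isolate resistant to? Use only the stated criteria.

Rifampin 21 mm: ≤ 22 mm ⇒ resistant
Trimethoprim-sulfamethoxazole 24 mm: in 24–28 mm → Intermediate
Ampicillin 13 mm: in 11–13 mm ⇒ I
Minocycline (11 mm) in 8–12 mm — I
Ciprofloxacin (17 mm) in 13–18 mm ⇒ I
Chloramphenicol: 32 mm is ≥ 25 mm → S
Nafcillin 8 mm: ≤ 10 mm ⇒ resistant
Resistant: 2

2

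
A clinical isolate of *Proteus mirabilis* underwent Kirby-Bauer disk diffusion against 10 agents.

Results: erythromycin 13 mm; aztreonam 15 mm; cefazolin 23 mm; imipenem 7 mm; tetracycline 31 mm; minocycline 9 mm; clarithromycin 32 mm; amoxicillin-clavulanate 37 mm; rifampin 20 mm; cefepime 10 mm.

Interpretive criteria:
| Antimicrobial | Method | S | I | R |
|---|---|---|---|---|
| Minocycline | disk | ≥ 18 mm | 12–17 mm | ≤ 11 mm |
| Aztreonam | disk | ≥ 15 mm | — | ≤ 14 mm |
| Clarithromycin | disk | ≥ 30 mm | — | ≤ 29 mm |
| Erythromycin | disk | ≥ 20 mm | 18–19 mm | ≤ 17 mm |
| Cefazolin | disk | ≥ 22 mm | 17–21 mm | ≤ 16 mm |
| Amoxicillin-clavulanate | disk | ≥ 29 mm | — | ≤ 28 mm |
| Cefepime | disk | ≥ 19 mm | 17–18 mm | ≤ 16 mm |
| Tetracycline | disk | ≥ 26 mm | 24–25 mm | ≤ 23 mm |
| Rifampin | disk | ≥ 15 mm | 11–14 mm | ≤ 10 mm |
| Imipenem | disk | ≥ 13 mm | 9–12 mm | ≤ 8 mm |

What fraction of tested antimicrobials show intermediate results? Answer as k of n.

0 of 10

Erythromycin 13 mm: ≤ 17 mm → R
Aztreonam (15 mm) ≥ 15 mm ⇒ susceptible
Cefazolin 23 mm: ≥ 22 mm → S
Imipenem (7 mm) ≤ 8 mm → resistant
Tetracycline 31 mm: ≥ 26 mm → Susceptible
Minocycline (9 mm) ≤ 11 mm — resistant
Clarithromycin: 32 mm is ≥ 30 mm — S
Amoxicillin-clavulanate: 37 mm is ≥ 29 mm — susceptible
Rifampin 20 mm: ≥ 15 mm → Susceptible
Cefepime 10 mm: ≤ 16 mm ⇒ resistant
Intermediate: 0/10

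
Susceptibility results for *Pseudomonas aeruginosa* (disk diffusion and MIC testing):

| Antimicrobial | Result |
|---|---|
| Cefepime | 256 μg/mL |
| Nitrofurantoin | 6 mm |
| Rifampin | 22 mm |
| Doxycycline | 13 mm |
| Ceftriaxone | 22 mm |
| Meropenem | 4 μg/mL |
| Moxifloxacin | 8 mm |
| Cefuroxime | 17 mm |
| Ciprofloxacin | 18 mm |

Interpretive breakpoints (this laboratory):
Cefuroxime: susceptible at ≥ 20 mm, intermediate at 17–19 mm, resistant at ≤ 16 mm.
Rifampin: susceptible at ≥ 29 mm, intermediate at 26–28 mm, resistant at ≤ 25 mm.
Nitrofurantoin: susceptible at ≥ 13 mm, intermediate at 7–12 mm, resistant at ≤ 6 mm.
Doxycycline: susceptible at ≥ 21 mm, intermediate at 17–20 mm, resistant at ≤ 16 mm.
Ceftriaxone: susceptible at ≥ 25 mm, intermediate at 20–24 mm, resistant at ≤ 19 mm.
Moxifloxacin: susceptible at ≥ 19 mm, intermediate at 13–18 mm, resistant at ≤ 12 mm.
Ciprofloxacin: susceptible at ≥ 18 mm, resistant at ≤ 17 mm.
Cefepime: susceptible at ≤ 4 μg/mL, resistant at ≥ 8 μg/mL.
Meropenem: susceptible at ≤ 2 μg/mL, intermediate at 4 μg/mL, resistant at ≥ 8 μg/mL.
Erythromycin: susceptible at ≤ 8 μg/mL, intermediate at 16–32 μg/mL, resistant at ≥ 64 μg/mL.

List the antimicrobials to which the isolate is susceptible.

Cefepime 256 μg/mL: ≥ 8 μg/mL — R
Nitrofurantoin: 6 mm is ≤ 6 mm → resistant
Rifampin (22 mm) ≤ 25 mm — R
Doxycycline: 13 mm is ≤ 16 mm → R
Ceftriaxone 22 mm: in 20–24 mm ⇒ I
Meropenem (4 μg/mL) = 4 μg/mL → intermediate
Moxifloxacin (8 mm) ≤ 12 mm — resistant
Cefuroxime: 17 mm is in 17–19 mm → intermediate
Ciprofloxacin (18 mm) ≥ 18 mm — Susceptible

ciprofloxacin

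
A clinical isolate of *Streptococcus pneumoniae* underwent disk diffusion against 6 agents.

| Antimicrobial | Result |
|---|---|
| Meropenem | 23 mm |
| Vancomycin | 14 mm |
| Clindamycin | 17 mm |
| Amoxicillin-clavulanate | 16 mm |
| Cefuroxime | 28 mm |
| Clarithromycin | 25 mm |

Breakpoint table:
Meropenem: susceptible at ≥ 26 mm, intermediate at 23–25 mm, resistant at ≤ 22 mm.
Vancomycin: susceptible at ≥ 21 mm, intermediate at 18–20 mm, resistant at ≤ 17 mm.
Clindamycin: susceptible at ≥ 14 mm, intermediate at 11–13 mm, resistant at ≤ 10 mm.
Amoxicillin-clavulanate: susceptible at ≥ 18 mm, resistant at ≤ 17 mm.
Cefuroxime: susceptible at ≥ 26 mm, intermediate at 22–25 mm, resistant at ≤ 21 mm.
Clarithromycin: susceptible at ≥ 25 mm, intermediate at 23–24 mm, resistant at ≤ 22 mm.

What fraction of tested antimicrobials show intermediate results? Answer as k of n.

Meropenem: 23 mm is in 23–25 mm — I
Vancomycin (14 mm) ≤ 17 mm → Resistant
Clindamycin: 17 mm is ≥ 14 mm — S
Amoxicillin-clavulanate (16 mm) ≤ 17 mm — Resistant
Cefuroxime 28 mm: ≥ 26 mm ⇒ S
Clarithromycin: 25 mm is ≥ 25 mm ⇒ Susceptible
Intermediate: 1/6

1 of 6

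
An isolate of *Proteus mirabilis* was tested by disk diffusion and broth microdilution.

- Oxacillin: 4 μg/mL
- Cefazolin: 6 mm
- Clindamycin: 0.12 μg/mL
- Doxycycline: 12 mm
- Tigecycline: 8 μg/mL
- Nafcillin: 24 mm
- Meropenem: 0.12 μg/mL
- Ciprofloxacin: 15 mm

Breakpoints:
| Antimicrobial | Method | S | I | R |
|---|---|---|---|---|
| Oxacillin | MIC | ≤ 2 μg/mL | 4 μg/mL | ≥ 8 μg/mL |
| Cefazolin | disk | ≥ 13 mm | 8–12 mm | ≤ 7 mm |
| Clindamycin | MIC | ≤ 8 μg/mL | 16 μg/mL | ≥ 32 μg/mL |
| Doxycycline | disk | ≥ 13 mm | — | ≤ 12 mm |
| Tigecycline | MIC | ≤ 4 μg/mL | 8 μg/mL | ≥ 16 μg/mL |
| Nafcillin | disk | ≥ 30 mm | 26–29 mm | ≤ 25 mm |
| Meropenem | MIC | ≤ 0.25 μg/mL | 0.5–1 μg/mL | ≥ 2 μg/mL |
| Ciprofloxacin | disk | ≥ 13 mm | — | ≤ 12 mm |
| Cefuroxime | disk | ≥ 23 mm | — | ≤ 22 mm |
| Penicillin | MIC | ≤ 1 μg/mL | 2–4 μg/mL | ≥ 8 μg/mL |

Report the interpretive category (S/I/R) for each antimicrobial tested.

I, R, S, R, I, R, S, S

Oxacillin: 4 μg/mL is = 4 μg/mL — I
Cefazolin 6 mm: ≤ 7 mm — Resistant
Clindamycin: 0.12 μg/mL is ≤ 8 μg/mL — susceptible
Doxycycline (12 mm) ≤ 12 mm — Resistant
Tigecycline: 8 μg/mL is = 8 μg/mL — I
Nafcillin 24 mm: ≤ 25 mm ⇒ resistant
Meropenem: 0.12 μg/mL is ≤ 0.25 μg/mL ⇒ Susceptible
Ciprofloxacin: 15 mm is ≥ 13 mm ⇒ S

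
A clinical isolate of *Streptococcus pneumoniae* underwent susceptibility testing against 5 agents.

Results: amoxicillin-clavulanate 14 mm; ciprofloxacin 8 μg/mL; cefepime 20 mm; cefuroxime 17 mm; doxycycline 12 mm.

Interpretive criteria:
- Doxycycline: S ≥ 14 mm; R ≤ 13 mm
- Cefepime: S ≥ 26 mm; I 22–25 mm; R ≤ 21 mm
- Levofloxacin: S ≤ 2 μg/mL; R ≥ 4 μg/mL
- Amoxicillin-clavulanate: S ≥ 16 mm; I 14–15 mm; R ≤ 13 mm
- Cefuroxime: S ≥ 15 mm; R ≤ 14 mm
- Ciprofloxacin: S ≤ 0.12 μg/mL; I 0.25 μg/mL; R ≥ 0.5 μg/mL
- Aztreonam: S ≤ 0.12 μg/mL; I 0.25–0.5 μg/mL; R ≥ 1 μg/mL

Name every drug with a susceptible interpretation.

Amoxicillin-clavulanate: 14 mm is in 14–15 mm — Intermediate
Ciprofloxacin (8 μg/mL) ≥ 0.5 μg/mL → resistant
Cefepime (20 mm) ≤ 21 mm → R
Cefuroxime 17 mm: ≥ 15 mm — S
Doxycycline: 12 mm is ≤ 13 mm → R

cefuroxime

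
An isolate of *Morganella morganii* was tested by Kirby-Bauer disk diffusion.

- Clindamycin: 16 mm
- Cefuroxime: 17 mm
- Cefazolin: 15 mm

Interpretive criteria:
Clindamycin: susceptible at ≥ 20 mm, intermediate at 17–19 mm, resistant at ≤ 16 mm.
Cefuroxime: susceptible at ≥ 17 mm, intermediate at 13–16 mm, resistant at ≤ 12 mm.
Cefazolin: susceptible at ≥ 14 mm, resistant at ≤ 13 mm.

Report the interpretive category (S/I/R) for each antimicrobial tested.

R, S, S

Clindamycin: 16 mm is ≤ 16 mm → Resistant
Cefuroxime: 17 mm is ≥ 17 mm — S
Cefazolin: 15 mm is ≥ 14 mm → S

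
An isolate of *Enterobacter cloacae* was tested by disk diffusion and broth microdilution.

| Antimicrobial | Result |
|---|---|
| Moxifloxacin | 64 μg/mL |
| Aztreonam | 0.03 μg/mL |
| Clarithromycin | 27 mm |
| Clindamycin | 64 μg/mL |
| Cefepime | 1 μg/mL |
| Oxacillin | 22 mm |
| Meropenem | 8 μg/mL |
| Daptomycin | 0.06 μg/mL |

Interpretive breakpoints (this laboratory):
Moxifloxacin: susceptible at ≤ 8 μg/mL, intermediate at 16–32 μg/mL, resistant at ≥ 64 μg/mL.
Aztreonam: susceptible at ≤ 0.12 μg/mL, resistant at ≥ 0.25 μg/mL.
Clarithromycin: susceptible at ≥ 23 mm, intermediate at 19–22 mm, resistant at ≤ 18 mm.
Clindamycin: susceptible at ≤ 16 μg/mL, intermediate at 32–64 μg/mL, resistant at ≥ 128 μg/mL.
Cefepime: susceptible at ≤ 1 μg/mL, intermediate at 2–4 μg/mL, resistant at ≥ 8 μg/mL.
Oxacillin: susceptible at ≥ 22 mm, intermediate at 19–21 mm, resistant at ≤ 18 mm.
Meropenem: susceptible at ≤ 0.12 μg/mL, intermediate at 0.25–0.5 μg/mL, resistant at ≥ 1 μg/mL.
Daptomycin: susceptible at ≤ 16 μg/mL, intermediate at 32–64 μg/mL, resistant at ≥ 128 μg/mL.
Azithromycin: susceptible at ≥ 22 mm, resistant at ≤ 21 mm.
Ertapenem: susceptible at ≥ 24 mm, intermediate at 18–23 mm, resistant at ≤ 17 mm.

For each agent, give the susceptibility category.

R, S, S, I, S, S, R, S

Moxifloxacin (64 μg/mL) ≥ 64 μg/mL — resistant
Aztreonam (0.03 μg/mL) ≤ 0.12 μg/mL — S
Clarithromycin 27 mm: ≥ 23 mm ⇒ susceptible
Clindamycin 64 μg/mL: in 32–64 μg/mL ⇒ Intermediate
Cefepime: 1 μg/mL is ≤ 1 μg/mL — Susceptible
Oxacillin (22 mm) ≥ 22 mm — susceptible
Meropenem 8 μg/mL: ≥ 1 μg/mL → resistant
Daptomycin (0.06 μg/mL) ≤ 16 μg/mL ⇒ susceptible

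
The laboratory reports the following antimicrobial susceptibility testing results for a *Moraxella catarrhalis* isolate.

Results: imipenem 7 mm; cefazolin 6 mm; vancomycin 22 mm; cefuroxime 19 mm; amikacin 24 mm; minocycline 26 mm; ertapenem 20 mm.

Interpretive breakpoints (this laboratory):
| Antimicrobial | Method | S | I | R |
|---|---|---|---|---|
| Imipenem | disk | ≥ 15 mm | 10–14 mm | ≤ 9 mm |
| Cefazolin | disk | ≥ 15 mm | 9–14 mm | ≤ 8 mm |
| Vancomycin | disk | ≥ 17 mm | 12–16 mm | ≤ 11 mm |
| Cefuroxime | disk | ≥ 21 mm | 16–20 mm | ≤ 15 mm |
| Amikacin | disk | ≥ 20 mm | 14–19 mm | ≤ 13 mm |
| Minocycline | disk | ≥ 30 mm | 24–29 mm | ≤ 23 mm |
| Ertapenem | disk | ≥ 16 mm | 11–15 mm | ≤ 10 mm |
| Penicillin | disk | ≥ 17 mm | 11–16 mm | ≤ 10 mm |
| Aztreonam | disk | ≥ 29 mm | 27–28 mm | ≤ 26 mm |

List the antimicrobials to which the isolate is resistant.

Imipenem (7 mm) ≤ 9 mm ⇒ resistant
Cefazolin (6 mm) ≤ 8 mm — R
Vancomycin (22 mm) ≥ 17 mm — S
Cefuroxime 19 mm: in 16–20 mm → Intermediate
Amikacin (24 mm) ≥ 20 mm ⇒ Susceptible
Minocycline: 26 mm is in 24–29 mm ⇒ intermediate
Ertapenem: 20 mm is ≥ 16 mm — S

imipenem, cefazolin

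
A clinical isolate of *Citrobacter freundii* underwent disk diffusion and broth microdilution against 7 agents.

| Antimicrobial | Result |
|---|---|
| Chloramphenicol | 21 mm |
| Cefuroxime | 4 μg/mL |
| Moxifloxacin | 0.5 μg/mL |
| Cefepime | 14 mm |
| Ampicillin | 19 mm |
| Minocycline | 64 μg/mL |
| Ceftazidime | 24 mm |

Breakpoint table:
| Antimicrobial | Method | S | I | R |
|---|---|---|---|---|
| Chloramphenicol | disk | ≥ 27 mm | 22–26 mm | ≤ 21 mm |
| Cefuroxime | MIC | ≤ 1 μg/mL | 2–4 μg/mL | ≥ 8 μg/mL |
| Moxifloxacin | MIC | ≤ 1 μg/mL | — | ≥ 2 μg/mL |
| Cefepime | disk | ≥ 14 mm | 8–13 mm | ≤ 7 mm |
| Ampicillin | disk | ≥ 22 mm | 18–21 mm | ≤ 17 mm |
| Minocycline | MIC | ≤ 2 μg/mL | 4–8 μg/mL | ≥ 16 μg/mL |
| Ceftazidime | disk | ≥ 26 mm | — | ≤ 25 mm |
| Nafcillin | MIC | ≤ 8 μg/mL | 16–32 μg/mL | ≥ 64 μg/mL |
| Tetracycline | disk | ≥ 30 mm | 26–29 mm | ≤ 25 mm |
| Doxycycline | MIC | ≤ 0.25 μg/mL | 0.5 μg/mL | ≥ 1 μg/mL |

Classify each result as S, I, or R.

Chloramphenicol (21 mm) ≤ 21 mm → Resistant
Cefuroxime (4 μg/mL) in 2–4 μg/mL — intermediate
Moxifloxacin: 0.5 μg/mL is ≤ 1 μg/mL — susceptible
Cefepime (14 mm) ≥ 14 mm → susceptible
Ampicillin: 19 mm is in 18–21 mm — Intermediate
Minocycline 64 μg/mL: ≥ 16 μg/mL ⇒ Resistant
Ceftazidime (24 mm) ≤ 25 mm ⇒ resistant

R, I, S, S, I, R, R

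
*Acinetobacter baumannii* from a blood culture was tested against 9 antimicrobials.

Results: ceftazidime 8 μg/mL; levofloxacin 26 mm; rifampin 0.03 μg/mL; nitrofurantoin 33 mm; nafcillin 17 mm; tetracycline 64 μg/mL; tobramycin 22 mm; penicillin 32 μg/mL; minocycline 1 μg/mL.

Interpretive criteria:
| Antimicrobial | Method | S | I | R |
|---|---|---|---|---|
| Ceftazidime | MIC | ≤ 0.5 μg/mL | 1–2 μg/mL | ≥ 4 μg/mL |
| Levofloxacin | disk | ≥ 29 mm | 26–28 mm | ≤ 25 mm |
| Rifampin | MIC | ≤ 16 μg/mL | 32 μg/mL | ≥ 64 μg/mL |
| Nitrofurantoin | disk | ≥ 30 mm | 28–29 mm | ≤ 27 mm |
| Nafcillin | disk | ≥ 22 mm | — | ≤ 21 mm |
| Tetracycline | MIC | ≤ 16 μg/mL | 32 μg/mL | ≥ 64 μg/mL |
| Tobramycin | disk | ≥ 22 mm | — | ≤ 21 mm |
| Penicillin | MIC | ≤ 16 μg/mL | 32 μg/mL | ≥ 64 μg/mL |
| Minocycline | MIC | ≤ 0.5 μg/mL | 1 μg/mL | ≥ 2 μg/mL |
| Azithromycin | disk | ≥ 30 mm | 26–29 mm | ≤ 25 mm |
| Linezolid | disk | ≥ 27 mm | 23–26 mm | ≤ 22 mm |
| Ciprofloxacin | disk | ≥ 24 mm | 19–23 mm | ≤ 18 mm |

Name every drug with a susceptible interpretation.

rifampin, nitrofurantoin, tobramycin

Ceftazidime: 8 μg/mL is ≥ 4 μg/mL → Resistant
Levofloxacin 26 mm: in 26–28 mm → I
Rifampin 0.03 μg/mL: ≤ 16 μg/mL — Susceptible
Nitrofurantoin (33 mm) ≥ 30 mm ⇒ S
Nafcillin: 17 mm is ≤ 21 mm ⇒ R
Tetracycline (64 μg/mL) ≥ 64 μg/mL → R
Tobramycin: 22 mm is ≥ 22 mm → Susceptible
Penicillin (32 μg/mL) = 32 μg/mL — I
Minocycline: 1 μg/mL is = 1 μg/mL → intermediate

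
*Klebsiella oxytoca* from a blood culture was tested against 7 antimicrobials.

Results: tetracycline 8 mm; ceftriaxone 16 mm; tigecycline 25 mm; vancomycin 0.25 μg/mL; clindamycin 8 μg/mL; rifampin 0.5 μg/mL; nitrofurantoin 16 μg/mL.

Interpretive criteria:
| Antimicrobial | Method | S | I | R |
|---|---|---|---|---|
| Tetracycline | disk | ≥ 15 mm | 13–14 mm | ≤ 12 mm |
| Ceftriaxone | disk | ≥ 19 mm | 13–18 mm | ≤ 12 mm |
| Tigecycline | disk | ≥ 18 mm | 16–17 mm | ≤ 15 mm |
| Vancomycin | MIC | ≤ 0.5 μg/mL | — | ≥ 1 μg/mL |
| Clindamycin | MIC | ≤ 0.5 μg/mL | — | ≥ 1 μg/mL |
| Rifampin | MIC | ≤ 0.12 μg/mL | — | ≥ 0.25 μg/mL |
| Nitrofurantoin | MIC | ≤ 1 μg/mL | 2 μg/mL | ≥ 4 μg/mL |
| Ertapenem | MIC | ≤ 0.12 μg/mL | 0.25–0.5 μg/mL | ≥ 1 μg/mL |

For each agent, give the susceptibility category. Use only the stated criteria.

R, I, S, S, R, R, R

Tetracycline (8 mm) ≤ 12 mm ⇒ Resistant
Ceftriaxone 16 mm: in 13–18 mm → I
Tigecycline: 25 mm is ≥ 18 mm — Susceptible
Vancomycin: 0.25 μg/mL is ≤ 0.5 μg/mL — S
Clindamycin 8 μg/mL: ≥ 1 μg/mL ⇒ Resistant
Rifampin: 0.5 μg/mL is ≥ 0.25 μg/mL ⇒ Resistant
Nitrofurantoin (16 μg/mL) ≥ 4 μg/mL → Resistant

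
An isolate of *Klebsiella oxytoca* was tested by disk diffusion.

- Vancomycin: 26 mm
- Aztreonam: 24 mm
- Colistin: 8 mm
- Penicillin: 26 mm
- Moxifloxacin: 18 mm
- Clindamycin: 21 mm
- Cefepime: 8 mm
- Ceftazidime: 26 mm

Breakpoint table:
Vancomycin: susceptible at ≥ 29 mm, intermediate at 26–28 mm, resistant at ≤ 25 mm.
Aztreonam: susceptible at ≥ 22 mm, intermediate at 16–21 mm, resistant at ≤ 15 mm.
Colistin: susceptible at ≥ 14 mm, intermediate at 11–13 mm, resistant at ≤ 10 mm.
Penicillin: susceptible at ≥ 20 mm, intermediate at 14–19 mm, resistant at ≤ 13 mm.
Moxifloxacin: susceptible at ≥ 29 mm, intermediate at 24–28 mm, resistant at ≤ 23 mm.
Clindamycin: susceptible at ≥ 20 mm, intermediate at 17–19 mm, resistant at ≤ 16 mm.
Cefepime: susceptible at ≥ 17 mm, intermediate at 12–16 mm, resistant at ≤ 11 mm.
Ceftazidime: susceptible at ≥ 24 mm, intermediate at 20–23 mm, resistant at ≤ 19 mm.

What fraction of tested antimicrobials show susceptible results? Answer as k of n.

4 of 8

Vancomycin (26 mm) in 26–28 mm → intermediate
Aztreonam: 24 mm is ≥ 22 mm → susceptible
Colistin 8 mm: ≤ 10 mm ⇒ R
Penicillin 26 mm: ≥ 20 mm → susceptible
Moxifloxacin 18 mm: ≤ 23 mm — resistant
Clindamycin (21 mm) ≥ 20 mm ⇒ Susceptible
Cefepime 8 mm: ≤ 11 mm — Resistant
Ceftazidime (26 mm) ≥ 24 mm → susceptible
Susceptible: 4/8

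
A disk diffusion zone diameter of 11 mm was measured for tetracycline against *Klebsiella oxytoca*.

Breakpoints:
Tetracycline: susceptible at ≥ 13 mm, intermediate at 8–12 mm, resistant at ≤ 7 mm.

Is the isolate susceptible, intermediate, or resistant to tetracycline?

Intermediate

Tetracycline 11 mm: in 8–12 mm — Intermediate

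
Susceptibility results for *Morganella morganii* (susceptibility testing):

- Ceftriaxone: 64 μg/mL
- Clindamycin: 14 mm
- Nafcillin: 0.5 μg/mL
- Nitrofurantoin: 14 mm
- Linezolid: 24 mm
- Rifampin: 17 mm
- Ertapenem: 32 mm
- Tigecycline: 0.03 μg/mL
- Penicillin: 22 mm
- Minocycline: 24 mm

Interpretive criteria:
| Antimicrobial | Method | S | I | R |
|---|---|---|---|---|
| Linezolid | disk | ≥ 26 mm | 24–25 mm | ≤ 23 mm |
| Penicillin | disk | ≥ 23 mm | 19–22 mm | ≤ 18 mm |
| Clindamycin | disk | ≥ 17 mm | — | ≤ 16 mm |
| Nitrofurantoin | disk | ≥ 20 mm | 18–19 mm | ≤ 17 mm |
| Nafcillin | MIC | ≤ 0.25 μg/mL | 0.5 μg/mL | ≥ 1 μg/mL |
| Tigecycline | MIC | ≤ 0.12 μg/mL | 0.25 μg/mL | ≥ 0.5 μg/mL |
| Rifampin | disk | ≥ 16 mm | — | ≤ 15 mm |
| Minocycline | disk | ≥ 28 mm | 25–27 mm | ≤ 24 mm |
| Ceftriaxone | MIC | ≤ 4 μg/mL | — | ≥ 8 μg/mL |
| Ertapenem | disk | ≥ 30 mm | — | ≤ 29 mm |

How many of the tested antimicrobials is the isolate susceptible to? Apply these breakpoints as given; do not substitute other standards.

Ceftriaxone (64 μg/mL) ≥ 8 μg/mL → Resistant
Clindamycin: 14 mm is ≤ 16 mm ⇒ resistant
Nafcillin 0.5 μg/mL: = 0.5 μg/mL — I
Nitrofurantoin (14 mm) ≤ 17 mm ⇒ R
Linezolid (24 mm) in 24–25 mm ⇒ I
Rifampin (17 mm) ≥ 16 mm — Susceptible
Ertapenem (32 mm) ≥ 30 mm ⇒ susceptible
Tigecycline 0.03 μg/mL: ≤ 0.12 μg/mL — susceptible
Penicillin 22 mm: in 19–22 mm — intermediate
Minocycline 24 mm: ≤ 24 mm ⇒ resistant
Susceptible: 3

3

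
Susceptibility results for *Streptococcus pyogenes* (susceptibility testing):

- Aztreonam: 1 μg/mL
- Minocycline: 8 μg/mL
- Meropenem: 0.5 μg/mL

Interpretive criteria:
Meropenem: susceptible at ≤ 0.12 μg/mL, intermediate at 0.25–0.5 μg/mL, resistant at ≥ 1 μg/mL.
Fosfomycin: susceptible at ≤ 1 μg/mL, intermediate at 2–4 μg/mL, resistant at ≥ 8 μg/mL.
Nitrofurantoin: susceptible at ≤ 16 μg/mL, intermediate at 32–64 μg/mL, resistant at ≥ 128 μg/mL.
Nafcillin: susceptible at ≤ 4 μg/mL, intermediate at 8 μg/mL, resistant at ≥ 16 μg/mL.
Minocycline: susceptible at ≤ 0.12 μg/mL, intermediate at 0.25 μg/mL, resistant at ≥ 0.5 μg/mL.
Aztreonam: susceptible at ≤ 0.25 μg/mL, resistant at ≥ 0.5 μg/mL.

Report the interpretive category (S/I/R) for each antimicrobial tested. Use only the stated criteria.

R, R, I

Aztreonam 1 μg/mL: ≥ 0.5 μg/mL — R
Minocycline (8 μg/mL) ≥ 0.5 μg/mL ⇒ Resistant
Meropenem 0.5 μg/mL: in 0.25–0.5 μg/mL → I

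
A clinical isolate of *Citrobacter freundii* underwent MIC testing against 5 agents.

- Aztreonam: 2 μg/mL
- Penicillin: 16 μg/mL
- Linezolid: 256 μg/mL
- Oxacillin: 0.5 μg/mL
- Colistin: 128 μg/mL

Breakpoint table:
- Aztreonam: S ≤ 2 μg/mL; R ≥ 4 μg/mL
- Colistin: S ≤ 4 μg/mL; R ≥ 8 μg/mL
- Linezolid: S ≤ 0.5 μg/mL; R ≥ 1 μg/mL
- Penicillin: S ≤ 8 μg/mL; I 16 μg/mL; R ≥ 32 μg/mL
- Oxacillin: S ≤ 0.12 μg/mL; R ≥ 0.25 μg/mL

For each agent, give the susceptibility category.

Aztreonam: 2 μg/mL is ≤ 2 μg/mL ⇒ Susceptible
Penicillin: 16 μg/mL is = 16 μg/mL → intermediate
Linezolid: 256 μg/mL is ≥ 1 μg/mL → Resistant
Oxacillin 0.5 μg/mL: ≥ 0.25 μg/mL → resistant
Colistin 128 μg/mL: ≥ 8 μg/mL ⇒ Resistant

S, I, R, R, R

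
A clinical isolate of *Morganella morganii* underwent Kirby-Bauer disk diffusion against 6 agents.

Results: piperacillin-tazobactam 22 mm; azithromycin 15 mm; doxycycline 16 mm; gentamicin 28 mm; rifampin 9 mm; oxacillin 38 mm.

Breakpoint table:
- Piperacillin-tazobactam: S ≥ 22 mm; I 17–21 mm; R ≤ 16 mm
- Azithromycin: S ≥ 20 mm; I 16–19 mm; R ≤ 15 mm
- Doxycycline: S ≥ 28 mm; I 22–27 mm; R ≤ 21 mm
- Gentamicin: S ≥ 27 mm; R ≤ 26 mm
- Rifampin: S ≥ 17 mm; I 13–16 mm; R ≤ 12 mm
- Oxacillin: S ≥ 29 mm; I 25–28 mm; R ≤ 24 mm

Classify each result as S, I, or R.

Piperacillin-tazobactam 22 mm: ≥ 22 mm ⇒ S
Azithromycin (15 mm) ≤ 15 mm — resistant
Doxycycline 16 mm: ≤ 21 mm — resistant
Gentamicin: 28 mm is ≥ 27 mm — susceptible
Rifampin 9 mm: ≤ 12 mm — Resistant
Oxacillin (38 mm) ≥ 29 mm — Susceptible

S, R, R, S, R, S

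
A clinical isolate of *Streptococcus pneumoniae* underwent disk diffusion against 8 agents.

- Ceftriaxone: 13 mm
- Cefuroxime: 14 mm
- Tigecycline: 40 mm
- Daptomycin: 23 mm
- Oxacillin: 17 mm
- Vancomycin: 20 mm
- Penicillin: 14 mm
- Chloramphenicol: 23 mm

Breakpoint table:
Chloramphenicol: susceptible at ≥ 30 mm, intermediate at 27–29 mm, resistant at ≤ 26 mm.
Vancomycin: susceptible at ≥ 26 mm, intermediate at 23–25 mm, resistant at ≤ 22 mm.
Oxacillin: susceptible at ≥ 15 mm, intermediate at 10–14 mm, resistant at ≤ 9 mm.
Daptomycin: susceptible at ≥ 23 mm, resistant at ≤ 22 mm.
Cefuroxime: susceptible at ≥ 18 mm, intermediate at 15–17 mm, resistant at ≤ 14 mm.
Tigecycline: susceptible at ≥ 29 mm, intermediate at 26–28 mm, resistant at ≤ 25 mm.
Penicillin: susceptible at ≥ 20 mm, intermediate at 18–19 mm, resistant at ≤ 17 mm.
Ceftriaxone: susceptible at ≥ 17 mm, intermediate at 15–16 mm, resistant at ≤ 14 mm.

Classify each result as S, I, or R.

R, R, S, S, S, R, R, R

Ceftriaxone (13 mm) ≤ 14 mm ⇒ resistant
Cefuroxime: 14 mm is ≤ 14 mm ⇒ Resistant
Tigecycline (40 mm) ≥ 29 mm — Susceptible
Daptomycin 23 mm: ≥ 23 mm → S
Oxacillin: 17 mm is ≥ 15 mm ⇒ S
Vancomycin: 20 mm is ≤ 22 mm → R
Penicillin 14 mm: ≤ 17 mm — resistant
Chloramphenicol (23 mm) ≤ 26 mm → Resistant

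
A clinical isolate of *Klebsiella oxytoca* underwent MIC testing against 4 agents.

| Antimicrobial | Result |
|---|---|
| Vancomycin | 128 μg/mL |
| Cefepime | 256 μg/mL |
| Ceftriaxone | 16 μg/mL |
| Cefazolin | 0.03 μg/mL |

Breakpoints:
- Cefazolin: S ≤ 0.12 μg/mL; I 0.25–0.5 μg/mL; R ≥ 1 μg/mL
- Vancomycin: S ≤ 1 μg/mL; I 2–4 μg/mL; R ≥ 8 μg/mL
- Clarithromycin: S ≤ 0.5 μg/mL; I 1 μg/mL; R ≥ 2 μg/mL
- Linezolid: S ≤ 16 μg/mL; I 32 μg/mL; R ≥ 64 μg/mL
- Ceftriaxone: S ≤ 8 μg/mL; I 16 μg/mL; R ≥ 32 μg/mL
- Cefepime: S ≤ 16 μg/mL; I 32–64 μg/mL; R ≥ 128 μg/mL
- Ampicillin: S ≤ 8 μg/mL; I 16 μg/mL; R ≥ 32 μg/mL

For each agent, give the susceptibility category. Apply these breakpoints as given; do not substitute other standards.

R, R, I, S

Vancomycin: 128 μg/mL is ≥ 8 μg/mL → resistant
Cefepime 256 μg/mL: ≥ 128 μg/mL → R
Ceftriaxone (16 μg/mL) = 16 μg/mL → Intermediate
Cefazolin (0.03 μg/mL) ≤ 0.12 μg/mL → susceptible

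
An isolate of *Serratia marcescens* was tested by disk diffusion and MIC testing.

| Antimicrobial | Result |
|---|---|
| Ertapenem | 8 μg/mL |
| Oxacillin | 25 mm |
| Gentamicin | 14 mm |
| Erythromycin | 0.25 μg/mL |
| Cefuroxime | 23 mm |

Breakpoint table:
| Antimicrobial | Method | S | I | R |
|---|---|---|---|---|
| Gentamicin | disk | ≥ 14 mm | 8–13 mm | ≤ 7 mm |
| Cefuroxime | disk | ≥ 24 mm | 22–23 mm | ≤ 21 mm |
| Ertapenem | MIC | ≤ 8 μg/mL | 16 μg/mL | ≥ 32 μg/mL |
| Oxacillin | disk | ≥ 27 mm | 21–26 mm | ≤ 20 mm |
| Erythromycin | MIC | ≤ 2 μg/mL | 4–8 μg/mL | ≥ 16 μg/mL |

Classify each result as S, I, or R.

Ertapenem (8 μg/mL) ≤ 8 μg/mL → S
Oxacillin: 25 mm is in 21–26 mm → intermediate
Gentamicin 14 mm: ≥ 14 mm ⇒ susceptible
Erythromycin: 0.25 μg/mL is ≤ 2 μg/mL — susceptible
Cefuroxime (23 mm) in 22–23 mm — Intermediate

S, I, S, S, I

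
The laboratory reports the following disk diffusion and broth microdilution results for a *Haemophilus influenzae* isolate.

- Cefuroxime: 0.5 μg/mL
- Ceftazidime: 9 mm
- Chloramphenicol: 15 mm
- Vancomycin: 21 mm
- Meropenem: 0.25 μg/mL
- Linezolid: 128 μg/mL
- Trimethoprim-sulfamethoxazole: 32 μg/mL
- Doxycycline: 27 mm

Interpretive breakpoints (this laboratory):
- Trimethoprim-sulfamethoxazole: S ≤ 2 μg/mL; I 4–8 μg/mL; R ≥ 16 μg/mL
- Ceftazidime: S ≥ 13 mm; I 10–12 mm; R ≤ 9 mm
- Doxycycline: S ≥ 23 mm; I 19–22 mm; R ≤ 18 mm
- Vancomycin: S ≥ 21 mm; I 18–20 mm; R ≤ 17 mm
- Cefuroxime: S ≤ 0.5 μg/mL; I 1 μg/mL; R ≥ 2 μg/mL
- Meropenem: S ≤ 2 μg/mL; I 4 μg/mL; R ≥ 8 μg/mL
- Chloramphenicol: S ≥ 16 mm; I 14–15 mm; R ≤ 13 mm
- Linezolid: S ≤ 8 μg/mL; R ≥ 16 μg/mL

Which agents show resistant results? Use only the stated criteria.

Cefuroxime: 0.5 μg/mL is ≤ 0.5 μg/mL ⇒ Susceptible
Ceftazidime: 9 mm is ≤ 9 mm ⇒ resistant
Chloramphenicol (15 mm) in 14–15 mm ⇒ intermediate
Vancomycin: 21 mm is ≥ 21 mm → Susceptible
Meropenem: 0.25 μg/mL is ≤ 2 μg/mL ⇒ Susceptible
Linezolid (128 μg/mL) ≥ 16 μg/mL → resistant
Trimethoprim-sulfamethoxazole: 32 μg/mL is ≥ 16 μg/mL → Resistant
Doxycycline: 27 mm is ≥ 23 mm ⇒ susceptible

ceftazidime, linezolid, trimethoprim-sulfamethoxazole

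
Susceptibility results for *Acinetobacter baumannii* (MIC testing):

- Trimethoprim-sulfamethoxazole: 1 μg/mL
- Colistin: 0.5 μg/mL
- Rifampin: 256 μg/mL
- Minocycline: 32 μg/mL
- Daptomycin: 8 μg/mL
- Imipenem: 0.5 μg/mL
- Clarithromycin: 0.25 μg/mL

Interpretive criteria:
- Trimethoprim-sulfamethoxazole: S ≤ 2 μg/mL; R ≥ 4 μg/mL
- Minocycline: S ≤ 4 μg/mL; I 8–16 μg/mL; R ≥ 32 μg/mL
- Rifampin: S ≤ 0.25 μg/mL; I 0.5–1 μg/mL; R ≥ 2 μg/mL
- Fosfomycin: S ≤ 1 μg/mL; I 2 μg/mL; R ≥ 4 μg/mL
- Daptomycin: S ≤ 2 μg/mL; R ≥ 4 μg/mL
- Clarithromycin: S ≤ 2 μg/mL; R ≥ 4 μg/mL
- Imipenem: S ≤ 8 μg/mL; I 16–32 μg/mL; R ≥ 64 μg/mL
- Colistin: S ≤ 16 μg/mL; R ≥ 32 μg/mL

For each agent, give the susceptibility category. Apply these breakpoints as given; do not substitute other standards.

S, S, R, R, R, S, S

Trimethoprim-sulfamethoxazole (1 μg/mL) ≤ 2 μg/mL — S
Colistin: 0.5 μg/mL is ≤ 16 μg/mL — Susceptible
Rifampin 256 μg/mL: ≥ 2 μg/mL — resistant
Minocycline 32 μg/mL: ≥ 32 μg/mL ⇒ R
Daptomycin (8 μg/mL) ≥ 4 μg/mL ⇒ Resistant
Imipenem: 0.5 μg/mL is ≤ 8 μg/mL → S
Clarithromycin 0.25 μg/mL: ≤ 2 μg/mL — Susceptible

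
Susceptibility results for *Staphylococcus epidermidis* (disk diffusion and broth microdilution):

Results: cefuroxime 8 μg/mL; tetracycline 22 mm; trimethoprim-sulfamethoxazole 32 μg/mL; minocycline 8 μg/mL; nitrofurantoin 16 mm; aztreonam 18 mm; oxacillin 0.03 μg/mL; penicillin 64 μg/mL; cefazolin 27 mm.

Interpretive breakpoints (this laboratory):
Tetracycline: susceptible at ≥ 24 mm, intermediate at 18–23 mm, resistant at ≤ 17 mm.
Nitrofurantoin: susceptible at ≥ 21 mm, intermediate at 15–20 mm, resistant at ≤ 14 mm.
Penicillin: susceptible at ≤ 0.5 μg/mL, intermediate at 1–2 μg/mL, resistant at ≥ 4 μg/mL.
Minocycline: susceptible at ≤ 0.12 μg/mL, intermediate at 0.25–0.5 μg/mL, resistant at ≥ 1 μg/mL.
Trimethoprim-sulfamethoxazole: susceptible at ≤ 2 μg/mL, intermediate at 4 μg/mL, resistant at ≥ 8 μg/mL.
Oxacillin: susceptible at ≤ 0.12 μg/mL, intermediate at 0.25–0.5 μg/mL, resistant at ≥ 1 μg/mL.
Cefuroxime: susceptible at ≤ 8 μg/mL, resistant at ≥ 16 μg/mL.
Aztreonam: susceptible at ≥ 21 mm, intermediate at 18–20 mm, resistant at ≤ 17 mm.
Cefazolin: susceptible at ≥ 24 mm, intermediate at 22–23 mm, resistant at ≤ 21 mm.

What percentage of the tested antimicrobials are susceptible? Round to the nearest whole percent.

Cefuroxime (8 μg/mL) ≤ 8 μg/mL — S
Tetracycline 22 mm: in 18–23 mm → intermediate
Trimethoprim-sulfamethoxazole (32 μg/mL) ≥ 8 μg/mL — Resistant
Minocycline: 8 μg/mL is ≥ 1 μg/mL ⇒ Resistant
Nitrofurantoin 16 mm: in 15–20 mm — I
Aztreonam: 18 mm is in 18–20 mm → intermediate
Oxacillin: 0.03 μg/mL is ≤ 0.12 μg/mL ⇒ Susceptible
Penicillin (64 μg/mL) ≥ 4 μg/mL — Resistant
Cefazolin 27 mm: ≥ 24 mm ⇒ susceptible
Susceptible: 3/9

33%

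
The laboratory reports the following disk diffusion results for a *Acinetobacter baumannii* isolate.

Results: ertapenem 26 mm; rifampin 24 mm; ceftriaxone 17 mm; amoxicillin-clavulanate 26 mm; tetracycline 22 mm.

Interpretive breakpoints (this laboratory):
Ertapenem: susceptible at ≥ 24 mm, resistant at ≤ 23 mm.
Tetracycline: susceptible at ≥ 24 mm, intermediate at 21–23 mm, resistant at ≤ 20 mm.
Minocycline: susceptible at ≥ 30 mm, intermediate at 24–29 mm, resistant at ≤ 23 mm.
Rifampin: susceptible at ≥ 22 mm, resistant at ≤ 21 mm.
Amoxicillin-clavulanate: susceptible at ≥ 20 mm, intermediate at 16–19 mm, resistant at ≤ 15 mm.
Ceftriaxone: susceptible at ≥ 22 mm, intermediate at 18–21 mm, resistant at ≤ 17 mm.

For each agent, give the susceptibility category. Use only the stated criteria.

S, S, R, S, I

Ertapenem: 26 mm is ≥ 24 mm → susceptible
Rifampin (24 mm) ≥ 22 mm → susceptible
Ceftriaxone 17 mm: ≤ 17 mm — Resistant
Amoxicillin-clavulanate: 26 mm is ≥ 20 mm ⇒ S
Tetracycline: 22 mm is in 21–23 mm → I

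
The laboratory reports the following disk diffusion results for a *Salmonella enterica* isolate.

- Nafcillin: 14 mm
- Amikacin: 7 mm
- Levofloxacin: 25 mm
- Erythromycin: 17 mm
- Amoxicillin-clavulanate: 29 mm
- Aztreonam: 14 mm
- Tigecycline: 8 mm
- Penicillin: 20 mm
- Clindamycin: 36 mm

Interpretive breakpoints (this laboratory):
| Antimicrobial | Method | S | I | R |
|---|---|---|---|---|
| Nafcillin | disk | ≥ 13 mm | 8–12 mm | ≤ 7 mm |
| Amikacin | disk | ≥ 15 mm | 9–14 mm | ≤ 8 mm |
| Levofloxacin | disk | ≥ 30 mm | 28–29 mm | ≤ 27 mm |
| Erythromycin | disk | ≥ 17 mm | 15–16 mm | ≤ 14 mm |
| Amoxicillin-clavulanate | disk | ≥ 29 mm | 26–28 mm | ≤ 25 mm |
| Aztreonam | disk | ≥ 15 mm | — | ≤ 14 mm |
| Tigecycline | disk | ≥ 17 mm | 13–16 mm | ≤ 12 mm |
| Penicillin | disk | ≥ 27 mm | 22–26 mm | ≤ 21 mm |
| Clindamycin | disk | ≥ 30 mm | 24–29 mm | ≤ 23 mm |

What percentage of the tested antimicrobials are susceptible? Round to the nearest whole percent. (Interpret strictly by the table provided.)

Nafcillin (14 mm) ≥ 13 mm ⇒ susceptible
Amikacin: 7 mm is ≤ 8 mm — R
Levofloxacin (25 mm) ≤ 27 mm → R
Erythromycin 17 mm: ≥ 17 mm → Susceptible
Amoxicillin-clavulanate 29 mm: ≥ 29 mm → Susceptible
Aztreonam: 14 mm is ≤ 14 mm ⇒ R
Tigecycline (8 mm) ≤ 12 mm ⇒ resistant
Penicillin (20 mm) ≤ 21 mm — Resistant
Clindamycin (36 mm) ≥ 30 mm → S
Susceptible: 4/9

44%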